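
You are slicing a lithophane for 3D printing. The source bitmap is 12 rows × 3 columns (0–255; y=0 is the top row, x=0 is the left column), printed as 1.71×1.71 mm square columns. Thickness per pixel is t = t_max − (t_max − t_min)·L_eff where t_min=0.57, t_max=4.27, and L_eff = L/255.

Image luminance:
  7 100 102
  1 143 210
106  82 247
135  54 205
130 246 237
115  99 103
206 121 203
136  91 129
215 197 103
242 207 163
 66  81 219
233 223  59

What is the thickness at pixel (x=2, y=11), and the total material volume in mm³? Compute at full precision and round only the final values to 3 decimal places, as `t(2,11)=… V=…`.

span = t_max - t_min = 4.27 - 0.57 = 3.700
L(2,11) = 59, L_eff = 59/255 = 0.231373
t(2,11) = 4.27 - 3.700·0.231373 = 3.414
Σt over all 12·3 pixels = 99497/1275 ≈ 78.0368627
V = pitch²·Σt = 1.71²·99497/1275 = 228.188

t(2,11)=3.414 V=228.188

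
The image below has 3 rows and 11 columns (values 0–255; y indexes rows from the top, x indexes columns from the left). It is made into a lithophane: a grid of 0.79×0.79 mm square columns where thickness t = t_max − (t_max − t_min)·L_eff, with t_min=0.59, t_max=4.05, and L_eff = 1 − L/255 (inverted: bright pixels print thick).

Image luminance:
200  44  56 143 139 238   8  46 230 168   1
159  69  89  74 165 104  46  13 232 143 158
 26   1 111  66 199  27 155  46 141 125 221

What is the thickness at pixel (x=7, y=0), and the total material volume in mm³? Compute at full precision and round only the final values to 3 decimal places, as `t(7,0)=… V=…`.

t(7,0)=1.214 V=43.001

span = t_max - t_min = 4.05 - 0.59 = 3.460
L(7,0) = 46, L_eff = 1 - 46/255 = 0.819608 (inverted)
t(7,0) = 4.05 - 3.460·0.819608 = 1.214
Σt over all 3·11 pixels = 1756963/25500 ≈ 68.9005098
V = pitch²·Σt = 0.79²·1756963/25500 = 43.001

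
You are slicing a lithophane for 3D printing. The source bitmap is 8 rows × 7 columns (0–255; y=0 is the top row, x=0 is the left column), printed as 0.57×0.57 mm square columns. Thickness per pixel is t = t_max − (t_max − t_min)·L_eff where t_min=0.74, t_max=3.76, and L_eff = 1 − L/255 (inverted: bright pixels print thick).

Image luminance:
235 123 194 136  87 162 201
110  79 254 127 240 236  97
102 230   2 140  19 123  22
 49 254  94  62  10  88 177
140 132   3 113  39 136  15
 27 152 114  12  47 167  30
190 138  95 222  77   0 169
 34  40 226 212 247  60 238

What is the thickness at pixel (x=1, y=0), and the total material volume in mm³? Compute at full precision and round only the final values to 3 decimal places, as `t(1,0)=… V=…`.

span = t_max - t_min = 3.76 - 0.74 = 3.020
L(1,0) = 123, L_eff = 1 - 123/255 = 0.517647 (inverted)
t(1,0) = 3.76 - 3.020·0.517647 = 2.197
Σt over all 8·7 pixels = 772144/6375 ≈ 121.1206275
V = pitch²·Σt = 0.57²·772144/6375 = 39.352

t(1,0)=2.197 V=39.352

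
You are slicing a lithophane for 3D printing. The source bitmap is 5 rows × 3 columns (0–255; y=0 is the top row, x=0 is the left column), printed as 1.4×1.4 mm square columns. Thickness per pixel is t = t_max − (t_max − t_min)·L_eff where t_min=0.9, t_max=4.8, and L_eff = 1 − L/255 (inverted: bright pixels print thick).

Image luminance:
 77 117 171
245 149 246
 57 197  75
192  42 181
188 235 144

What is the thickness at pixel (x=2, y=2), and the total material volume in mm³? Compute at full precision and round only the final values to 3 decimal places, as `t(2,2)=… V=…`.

t(2,2)=2.047 V=95.886

span = t_max - t_min = 4.8 - 0.9 = 3.900
L(2,2) = 75, L_eff = 1 - 75/255 = 0.705882 (inverted)
t(2,2) = 4.8 - 3.900·0.705882 = 2.047
Σt over all 5·3 pixels = 41583/850 ≈ 48.9211765
V = pitch²·Σt = 1.4²·41583/850 = 95.886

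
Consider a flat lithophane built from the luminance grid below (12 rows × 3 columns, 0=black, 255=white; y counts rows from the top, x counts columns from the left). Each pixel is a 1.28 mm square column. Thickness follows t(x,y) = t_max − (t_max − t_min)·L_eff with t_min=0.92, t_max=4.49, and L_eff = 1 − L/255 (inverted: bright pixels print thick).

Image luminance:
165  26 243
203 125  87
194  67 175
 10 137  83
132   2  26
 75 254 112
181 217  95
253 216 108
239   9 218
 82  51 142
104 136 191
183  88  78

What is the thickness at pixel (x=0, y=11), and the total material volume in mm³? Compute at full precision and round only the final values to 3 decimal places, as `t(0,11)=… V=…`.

span = t_max - t_min = 4.49 - 0.92 = 3.570
L(0,11) = 183, L_eff = 1 - 183/255 = 0.282353 (inverted)
t(0,11) = 4.49 - 3.570·0.282353 = 3.482
Σt over all 12·3 pixels = 99.018
V = pitch²·Σt = 1.28²·99.018 = 162.231

t(0,11)=3.482 V=162.231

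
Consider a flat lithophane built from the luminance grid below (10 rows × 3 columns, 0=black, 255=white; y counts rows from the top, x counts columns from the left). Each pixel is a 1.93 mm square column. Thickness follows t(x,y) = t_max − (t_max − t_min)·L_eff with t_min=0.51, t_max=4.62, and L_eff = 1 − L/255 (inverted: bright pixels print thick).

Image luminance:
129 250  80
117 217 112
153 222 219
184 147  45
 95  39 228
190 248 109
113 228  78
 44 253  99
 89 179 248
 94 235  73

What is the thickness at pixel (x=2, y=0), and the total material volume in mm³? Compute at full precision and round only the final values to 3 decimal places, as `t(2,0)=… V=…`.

span = t_max - t_min = 4.62 - 0.51 = 4.110
L(2,0) = 80, L_eff = 1 - 80/255 = 0.686275 (inverted)
t(2,0) = 4.62 - 4.110·0.686275 = 1.799
Σt over all 10·3 pixels = 748879/8500 ≈ 88.1034118
V = pitch²·Σt = 1.93²·748879/8500 = 328.176

t(2,0)=1.799 V=328.176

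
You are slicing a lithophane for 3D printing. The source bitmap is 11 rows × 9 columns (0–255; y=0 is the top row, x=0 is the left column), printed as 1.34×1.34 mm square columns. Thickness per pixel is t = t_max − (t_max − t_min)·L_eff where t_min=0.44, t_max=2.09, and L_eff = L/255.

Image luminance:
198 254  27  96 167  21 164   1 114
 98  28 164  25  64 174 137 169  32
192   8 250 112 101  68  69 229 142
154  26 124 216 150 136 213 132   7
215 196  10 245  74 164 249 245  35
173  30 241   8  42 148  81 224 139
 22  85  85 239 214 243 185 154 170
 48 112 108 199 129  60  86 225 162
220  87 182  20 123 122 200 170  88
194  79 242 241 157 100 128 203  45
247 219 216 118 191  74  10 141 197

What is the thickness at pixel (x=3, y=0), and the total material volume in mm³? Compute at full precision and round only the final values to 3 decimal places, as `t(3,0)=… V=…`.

t(3,0)=1.469 V=216.756

span = t_max - t_min = 2.09 - 0.44 = 1.650
L(3,0) = 96, L_eff = 96/255 = 0.376471
t(3,0) = 2.09 - 1.650·0.376471 = 1.469
Σt over all 11·9 pixels = 51304/425 ≈ 120.7152941
V = pitch²·Σt = 1.34²·51304/425 = 216.756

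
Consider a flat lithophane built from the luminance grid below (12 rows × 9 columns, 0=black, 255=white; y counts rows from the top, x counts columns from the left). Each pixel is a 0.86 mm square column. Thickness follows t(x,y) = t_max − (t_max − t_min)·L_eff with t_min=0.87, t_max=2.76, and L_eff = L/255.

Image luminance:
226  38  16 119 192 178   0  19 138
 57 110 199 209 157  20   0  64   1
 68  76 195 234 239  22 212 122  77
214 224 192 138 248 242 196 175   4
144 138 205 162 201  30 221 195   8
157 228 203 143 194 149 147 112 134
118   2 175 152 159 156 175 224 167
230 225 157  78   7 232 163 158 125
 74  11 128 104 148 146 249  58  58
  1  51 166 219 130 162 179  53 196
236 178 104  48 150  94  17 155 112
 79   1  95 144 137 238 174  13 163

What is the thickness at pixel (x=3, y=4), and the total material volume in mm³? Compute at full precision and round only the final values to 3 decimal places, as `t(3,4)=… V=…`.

span = t_max - t_min = 2.76 - 0.87 = 1.890
L(3,4) = 162, L_eff = 162/255 = 0.635294
t(3,4) = 2.76 - 1.890·0.635294 = 1.559
Σt over all 12·9 pixels = 814311/4250 ≈ 191.6025882
V = pitch²·Σt = 0.86²·814311/4250 = 141.709

t(3,4)=1.559 V=141.709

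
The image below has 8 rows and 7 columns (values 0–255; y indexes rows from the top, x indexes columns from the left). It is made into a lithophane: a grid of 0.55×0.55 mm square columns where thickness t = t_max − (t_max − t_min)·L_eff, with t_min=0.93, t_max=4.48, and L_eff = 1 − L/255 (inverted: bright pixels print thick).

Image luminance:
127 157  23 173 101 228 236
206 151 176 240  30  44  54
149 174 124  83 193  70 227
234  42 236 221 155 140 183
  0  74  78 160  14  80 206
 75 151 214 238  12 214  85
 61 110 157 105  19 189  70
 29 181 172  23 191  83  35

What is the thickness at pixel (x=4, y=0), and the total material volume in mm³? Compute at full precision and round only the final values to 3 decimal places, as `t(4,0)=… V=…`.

t(4,0)=2.336 V=46.088

span = t_max - t_min = 4.48 - 0.93 = 3.550
L(4,0) = 101, L_eff = 1 - 101/255 = 0.603922 (inverted)
t(4,0) = 4.48 - 3.550·0.603922 = 2.336
Σt over all 8·7 pixels = 259007/1700 ≈ 152.3570588
V = pitch²·Σt = 0.55²·259007/1700 = 46.088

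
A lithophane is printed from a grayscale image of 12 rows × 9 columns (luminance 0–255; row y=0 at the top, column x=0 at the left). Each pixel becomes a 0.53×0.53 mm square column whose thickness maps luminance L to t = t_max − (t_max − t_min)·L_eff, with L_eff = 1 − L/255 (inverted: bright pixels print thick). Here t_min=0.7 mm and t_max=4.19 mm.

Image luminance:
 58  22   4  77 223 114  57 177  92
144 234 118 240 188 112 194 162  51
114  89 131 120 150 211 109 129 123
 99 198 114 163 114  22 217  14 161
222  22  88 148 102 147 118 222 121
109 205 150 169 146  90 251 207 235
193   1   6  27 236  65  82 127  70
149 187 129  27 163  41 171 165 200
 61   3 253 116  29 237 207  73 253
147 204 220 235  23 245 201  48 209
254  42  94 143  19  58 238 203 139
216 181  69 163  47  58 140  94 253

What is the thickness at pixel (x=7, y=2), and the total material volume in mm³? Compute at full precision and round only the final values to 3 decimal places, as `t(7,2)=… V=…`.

span = t_max - t_min = 4.19 - 0.7 = 3.490
L(7,2) = 129, L_eff = 1 - 129/255 = 0.494118 (inverted)
t(7,2) = 4.19 - 3.490·0.494118 = 2.466
Σt over all 12·9 pixels = 2330713/8500 ≈ 274.2015294
V = pitch²·Σt = 0.53²·2330713/8500 = 77.023

t(7,2)=2.466 V=77.023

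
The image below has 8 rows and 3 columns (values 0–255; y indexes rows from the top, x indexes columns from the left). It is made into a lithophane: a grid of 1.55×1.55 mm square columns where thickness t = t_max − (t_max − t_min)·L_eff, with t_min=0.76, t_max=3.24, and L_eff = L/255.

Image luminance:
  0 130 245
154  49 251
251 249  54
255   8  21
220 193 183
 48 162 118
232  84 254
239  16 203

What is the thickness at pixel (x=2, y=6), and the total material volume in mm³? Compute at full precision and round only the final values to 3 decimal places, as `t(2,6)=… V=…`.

t(2,6)=0.770 V=102.259

span = t_max - t_min = 3.24 - 0.76 = 2.480
L(2,6) = 254, L_eff = 254/255 = 0.996078
t(2,6) = 3.24 - 2.480·0.996078 = 0.770
Σt over all 8·3 pixels = 271342/6375 ≈ 42.5634510
V = pitch²·Σt = 1.55²·271342/6375 = 102.259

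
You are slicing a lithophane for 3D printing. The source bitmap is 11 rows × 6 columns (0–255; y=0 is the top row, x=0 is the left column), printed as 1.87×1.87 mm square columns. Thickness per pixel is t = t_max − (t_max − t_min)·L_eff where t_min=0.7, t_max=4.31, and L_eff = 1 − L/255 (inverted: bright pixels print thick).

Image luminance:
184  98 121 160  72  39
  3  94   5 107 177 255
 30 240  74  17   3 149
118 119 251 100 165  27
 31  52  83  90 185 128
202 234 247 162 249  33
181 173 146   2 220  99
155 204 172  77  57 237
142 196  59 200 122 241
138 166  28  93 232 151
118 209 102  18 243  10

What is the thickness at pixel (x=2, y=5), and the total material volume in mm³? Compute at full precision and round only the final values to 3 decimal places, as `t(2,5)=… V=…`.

span = t_max - t_min = 4.31 - 0.7 = 3.610
L(2,5) = 247, L_eff = 1 - 247/255 = 0.031373 (inverted)
t(2,5) = 4.31 - 3.610·0.031373 = 4.197
Σt over all 11·6 pixels = 848959/5100 ≈ 166.4625490
V = pitch²·Σt = 1.87²·848959/5100 = 582.103

t(2,5)=4.197 V=582.103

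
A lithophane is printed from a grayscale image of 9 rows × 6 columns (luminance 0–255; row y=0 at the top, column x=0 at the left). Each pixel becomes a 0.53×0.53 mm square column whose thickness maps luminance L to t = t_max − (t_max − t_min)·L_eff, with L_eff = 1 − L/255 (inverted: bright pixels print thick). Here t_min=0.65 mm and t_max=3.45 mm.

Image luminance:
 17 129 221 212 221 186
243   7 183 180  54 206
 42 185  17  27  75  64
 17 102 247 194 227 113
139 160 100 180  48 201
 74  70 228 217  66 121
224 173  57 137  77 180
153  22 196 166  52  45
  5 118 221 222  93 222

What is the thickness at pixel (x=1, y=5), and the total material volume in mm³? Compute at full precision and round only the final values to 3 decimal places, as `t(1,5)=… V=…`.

span = t_max - t_min = 3.45 - 0.65 = 2.800
L(1,5) = 70, L_eff = 1 - 70/255 = 0.725490 (inverted)
t(1,5) = 3.45 - 2.800·0.725490 = 1.419
Σt over all 9·6 pixels = 289313/2550 ≈ 113.4560784
V = pitch²·Σt = 0.53²·289313/2550 = 31.870

t(1,5)=1.419 V=31.870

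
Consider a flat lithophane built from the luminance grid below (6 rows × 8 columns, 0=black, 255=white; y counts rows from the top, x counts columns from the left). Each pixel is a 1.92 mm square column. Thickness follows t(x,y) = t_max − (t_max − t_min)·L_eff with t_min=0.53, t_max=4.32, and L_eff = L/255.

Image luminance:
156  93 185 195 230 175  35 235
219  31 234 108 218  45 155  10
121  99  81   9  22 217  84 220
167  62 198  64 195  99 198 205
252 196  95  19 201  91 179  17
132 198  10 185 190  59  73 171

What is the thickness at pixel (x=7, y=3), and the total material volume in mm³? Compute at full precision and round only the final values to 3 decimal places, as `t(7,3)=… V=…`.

span = t_max - t_min = 4.32 - 0.53 = 3.790
L(7,3) = 205, L_eff = 205/255 = 0.803922
t(7,3) = 4.32 - 3.790·0.803922 = 1.273
Σt over all 6·8 pixels = 2849573/25500 ≈ 111.7479608
V = pitch²·Σt = 1.92²·2849573/25500 = 411.948

t(7,3)=1.273 V=411.948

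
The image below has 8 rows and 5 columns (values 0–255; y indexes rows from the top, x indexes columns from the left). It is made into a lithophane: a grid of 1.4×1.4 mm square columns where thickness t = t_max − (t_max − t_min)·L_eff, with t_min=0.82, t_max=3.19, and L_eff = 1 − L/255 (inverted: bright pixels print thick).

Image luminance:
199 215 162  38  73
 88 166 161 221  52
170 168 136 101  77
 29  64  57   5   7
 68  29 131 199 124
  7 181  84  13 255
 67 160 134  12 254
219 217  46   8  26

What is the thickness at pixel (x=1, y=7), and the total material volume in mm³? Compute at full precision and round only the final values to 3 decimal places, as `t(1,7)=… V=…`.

t(1,7)=2.837 V=144.859

span = t_max - t_min = 3.19 - 0.82 = 2.370
L(1,7) = 217, L_eff = 1 - 217/255 = 0.149020 (inverted)
t(1,7) = 3.19 - 2.370·0.149020 = 2.837
Σt over all 8·5 pixels = 628217/8500 ≈ 73.9078824
V = pitch²·Σt = 1.4²·628217/8500 = 144.859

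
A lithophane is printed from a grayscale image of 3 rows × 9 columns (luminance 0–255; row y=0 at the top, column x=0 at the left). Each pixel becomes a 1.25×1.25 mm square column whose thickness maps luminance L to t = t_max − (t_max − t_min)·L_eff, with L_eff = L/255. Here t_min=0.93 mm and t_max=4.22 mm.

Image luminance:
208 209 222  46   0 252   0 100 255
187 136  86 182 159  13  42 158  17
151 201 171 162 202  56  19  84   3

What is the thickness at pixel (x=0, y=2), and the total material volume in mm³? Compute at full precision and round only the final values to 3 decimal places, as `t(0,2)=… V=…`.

t(0,2)=2.272 V=111.082

span = t_max - t_min = 4.22 - 0.93 = 3.290
L(0,2) = 151, L_eff = 151/255 = 0.592157
t(0,2) = 4.22 - 3.290·0.592157 = 2.272
Σt over all 3·9 pixels = 604287/8500 ≈ 71.0925882
V = pitch²·Σt = 1.25²·604287/8500 = 111.082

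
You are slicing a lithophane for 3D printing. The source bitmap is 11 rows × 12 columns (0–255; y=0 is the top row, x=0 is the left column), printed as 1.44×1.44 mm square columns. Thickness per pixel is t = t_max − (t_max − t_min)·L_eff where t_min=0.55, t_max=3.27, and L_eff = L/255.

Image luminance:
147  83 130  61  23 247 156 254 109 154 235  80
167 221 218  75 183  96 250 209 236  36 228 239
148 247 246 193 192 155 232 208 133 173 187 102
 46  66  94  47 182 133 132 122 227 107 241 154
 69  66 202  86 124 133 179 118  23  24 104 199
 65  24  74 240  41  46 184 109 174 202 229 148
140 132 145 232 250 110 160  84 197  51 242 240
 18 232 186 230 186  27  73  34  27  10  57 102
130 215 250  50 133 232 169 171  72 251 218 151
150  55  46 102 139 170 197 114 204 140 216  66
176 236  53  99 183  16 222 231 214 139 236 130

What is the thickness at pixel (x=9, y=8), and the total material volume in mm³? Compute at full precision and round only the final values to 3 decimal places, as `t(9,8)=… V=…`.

span = t_max - t_min = 3.27 - 0.55 = 2.720
L(9,8) = 251, L_eff = 251/255 = 0.984314
t(9,8) = 3.27 - 2.720·0.984314 = 0.593
Σt over all 11·12 pixels = 85033/375 ≈ 226.7546667
V = pitch²·Σt = 1.44²·85033/375 = 470.198

t(9,8)=0.593 V=470.198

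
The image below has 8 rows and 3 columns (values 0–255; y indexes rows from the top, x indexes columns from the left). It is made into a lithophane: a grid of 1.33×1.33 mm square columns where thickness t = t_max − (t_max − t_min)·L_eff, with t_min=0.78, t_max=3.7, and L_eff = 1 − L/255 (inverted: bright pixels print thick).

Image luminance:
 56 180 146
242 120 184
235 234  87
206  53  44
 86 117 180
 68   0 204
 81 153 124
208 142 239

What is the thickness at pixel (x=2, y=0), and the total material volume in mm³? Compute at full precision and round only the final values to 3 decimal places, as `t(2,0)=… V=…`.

span = t_max - t_min = 3.7 - 0.78 = 2.920
L(2,0) = 146, L_eff = 1 - 146/255 = 0.427451 (inverted)
t(2,0) = 3.7 - 2.920·0.427451 = 2.452
Σt over all 8·3 pixels = 366737/6375 ≈ 57.5273725
V = pitch²·Σt = 1.33²·366737/6375 = 101.760

t(2,0)=2.452 V=101.760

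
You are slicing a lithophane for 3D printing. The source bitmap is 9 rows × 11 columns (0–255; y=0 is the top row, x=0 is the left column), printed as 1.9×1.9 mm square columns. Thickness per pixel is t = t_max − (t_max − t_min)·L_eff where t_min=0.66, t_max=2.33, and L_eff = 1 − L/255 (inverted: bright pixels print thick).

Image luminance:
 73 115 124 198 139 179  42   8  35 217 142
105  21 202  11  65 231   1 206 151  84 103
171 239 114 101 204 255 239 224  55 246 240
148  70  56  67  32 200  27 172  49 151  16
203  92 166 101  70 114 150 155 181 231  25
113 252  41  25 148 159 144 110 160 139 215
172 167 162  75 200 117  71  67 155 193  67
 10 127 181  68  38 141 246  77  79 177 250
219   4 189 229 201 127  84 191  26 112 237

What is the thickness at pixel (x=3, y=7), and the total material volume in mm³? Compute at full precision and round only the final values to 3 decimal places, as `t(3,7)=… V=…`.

t(3,7)=1.105 V=542.774

span = t_max - t_min = 2.33 - 0.66 = 1.670
L(3,7) = 68, L_eff = 1 - 68/255 = 0.733333 (inverted)
t(3,7) = 2.33 - 1.670·0.733333 = 1.105
Σt over all 9·11 pixels = 1277999/8500 ≈ 150.3528235
V = pitch²·Σt = 1.9²·1277999/8500 = 542.774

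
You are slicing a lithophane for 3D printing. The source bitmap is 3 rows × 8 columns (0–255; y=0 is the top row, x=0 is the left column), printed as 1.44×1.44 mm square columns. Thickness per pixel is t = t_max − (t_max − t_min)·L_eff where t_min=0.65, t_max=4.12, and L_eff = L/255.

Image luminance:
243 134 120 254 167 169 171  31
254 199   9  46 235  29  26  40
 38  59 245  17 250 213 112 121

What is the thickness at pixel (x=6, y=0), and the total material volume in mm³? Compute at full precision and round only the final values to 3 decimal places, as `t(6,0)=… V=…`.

span = t_max - t_min = 4.12 - 0.65 = 3.470
L(6,0) = 171, L_eff = 171/255 = 0.670588
t(6,0) = 4.12 - 3.470·0.670588 = 1.793
Σt over all 3·8 pixels = 708643/12750 ≈ 55.5798431
V = pitch²·Σt = 1.44²·708643/12750 = 115.250

t(6,0)=1.793 V=115.250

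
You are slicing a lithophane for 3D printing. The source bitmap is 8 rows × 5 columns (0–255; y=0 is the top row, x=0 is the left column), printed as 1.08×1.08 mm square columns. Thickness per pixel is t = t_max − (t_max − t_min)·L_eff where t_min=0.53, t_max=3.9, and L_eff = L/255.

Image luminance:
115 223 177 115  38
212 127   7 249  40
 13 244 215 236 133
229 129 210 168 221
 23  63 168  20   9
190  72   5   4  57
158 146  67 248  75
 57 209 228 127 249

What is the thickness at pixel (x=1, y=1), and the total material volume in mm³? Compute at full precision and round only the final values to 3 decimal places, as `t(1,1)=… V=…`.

span = t_max - t_min = 3.9 - 0.53 = 3.370
L(1,1) = 127, L_eff = 127/255 = 0.498039
t(1,1) = 3.9 - 3.370·0.498039 = 2.222
Σt over all 8·5 pixels = 549997/6375 ≈ 86.2740392
V = pitch²·Σt = 1.08²·549997/6375 = 100.630

t(1,1)=2.222 V=100.630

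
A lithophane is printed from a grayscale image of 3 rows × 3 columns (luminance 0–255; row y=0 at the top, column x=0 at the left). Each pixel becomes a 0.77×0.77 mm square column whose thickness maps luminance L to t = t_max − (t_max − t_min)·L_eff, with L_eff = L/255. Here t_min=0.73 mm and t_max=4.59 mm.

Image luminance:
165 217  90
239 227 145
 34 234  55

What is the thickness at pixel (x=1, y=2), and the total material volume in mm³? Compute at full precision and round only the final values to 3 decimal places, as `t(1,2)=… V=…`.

t(1,2)=1.048 V=11.874

span = t_max - t_min = 4.59 - 0.73 = 3.860
L(1,2) = 234, L_eff = 234/255 = 0.917647
t(1,2) = 4.59 - 3.860·0.917647 = 1.048
Σt over all 3·3 pixels = 510689/25500 ≈ 20.0270196
V = pitch²·Σt = 0.77²·510689/25500 = 11.874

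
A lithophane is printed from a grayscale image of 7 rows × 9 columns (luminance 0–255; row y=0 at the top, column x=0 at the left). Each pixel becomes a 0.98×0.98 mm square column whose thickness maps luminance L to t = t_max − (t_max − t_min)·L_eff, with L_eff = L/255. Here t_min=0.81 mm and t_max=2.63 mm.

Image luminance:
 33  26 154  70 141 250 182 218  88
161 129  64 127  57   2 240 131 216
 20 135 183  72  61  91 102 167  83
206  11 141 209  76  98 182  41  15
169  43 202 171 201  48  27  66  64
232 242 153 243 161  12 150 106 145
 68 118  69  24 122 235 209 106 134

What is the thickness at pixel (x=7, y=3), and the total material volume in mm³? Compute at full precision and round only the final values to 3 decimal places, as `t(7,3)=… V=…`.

t(7,3)=2.337 V=106.334

span = t_max - t_min = 2.63 - 0.81 = 1.820
L(7,3) = 41, L_eff = 41/255 = 0.160784
t(7,3) = 2.63 - 1.820·0.160784 = 2.337
Σt over all 7·9 pixels = 2823331/25500 ≈ 110.7188627
V = pitch²·Σt = 0.98²·2823331/25500 = 106.334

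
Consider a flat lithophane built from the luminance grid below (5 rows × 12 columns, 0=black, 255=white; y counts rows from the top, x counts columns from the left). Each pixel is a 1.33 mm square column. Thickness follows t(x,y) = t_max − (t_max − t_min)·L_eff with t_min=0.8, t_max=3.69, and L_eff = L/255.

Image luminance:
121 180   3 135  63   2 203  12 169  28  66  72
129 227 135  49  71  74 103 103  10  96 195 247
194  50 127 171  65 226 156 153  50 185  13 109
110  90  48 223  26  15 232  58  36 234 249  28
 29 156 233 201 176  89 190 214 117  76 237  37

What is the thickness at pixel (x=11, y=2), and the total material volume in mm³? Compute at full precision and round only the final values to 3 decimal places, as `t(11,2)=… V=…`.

t(11,2)=2.455 V=249.377

span = t_max - t_min = 3.69 - 0.8 = 2.890
L(11,2) = 109, L_eff = 109/255 = 0.427451
t(11,2) = 3.69 - 2.890·0.427451 = 2.455
Σt over all 5·12 pixels = 52867/375 ≈ 140.9786667
V = pitch²·Σt = 1.33²·52867/375 = 249.377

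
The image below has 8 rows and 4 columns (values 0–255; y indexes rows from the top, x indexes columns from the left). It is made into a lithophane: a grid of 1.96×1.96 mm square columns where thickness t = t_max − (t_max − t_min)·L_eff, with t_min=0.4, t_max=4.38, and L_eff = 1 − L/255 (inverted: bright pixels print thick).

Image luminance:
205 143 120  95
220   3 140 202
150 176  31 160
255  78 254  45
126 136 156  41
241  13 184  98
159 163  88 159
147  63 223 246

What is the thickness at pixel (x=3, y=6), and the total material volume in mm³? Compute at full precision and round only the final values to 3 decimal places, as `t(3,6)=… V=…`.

span = t_max - t_min = 4.38 - 0.4 = 3.980
L(3,6) = 159, L_eff = 1 - 159/255 = 0.376471 (inverted)
t(3,6) = 4.38 - 3.980·0.376471 = 2.882
Σt over all 8·4 pixels = 106268/1275 ≈ 83.3474510
V = pitch²·Σt = 1.96²·106268/1275 = 320.188

t(3,6)=2.882 V=320.188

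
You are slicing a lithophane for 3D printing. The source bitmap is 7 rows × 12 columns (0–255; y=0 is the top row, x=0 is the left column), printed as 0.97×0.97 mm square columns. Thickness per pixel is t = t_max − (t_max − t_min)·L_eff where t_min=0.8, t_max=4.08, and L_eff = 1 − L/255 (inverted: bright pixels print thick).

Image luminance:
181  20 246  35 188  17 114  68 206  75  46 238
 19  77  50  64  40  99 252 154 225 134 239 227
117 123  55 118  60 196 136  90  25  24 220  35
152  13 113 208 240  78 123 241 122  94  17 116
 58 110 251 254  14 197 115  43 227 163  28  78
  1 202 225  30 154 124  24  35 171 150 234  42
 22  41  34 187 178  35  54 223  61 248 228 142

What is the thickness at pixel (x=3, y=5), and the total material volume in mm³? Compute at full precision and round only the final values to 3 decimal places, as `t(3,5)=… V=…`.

span = t_max - t_min = 4.08 - 0.8 = 3.280
L(3,5) = 30, L_eff = 1 - 30/255 = 0.882353 (inverted)
t(3,5) = 4.08 - 3.280·0.882353 = 1.186
Σt over all 7·12 pixels = 419222/2125 ≈ 197.2809412
V = pitch²·Σt = 0.97²·419222/2125 = 185.622

t(3,5)=1.186 V=185.622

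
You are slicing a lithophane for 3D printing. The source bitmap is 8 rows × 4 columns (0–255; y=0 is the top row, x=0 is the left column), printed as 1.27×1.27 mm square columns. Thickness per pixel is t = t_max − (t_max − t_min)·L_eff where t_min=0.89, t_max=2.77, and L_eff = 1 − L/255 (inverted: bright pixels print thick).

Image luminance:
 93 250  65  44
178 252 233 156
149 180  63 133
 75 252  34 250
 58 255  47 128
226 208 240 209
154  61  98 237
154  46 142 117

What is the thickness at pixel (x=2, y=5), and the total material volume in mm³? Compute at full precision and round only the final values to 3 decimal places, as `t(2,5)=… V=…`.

span = t_max - t_min = 2.77 - 0.89 = 1.880
L(2,5) = 240, L_eff = 1 - 240/255 = 0.058824 (inverted)
t(2,5) = 2.77 - 1.880·0.058824 = 2.659
Σt over all 8·4 pixels = 406549/6375 ≈ 63.7723922
V = pitch²·Σt = 1.27²·406549/6375 = 102.858

t(2,5)=2.659 V=102.858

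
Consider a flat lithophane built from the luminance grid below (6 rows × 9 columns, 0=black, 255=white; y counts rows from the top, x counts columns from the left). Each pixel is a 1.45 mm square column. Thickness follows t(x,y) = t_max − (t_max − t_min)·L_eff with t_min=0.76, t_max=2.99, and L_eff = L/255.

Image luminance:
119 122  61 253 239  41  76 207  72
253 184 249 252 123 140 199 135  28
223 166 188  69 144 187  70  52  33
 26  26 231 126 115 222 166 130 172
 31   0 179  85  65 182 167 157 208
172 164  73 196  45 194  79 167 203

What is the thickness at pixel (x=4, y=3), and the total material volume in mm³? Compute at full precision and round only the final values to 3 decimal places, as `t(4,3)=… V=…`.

t(4,3)=1.984 V=202.196

span = t_max - t_min = 2.99 - 0.76 = 2.230
L(4,3) = 115, L_eff = 115/255 = 0.450980
t(4,3) = 2.99 - 2.230·0.450980 = 1.984
Σt over all 6·9 pixels = 613078/6375 ≈ 96.1690980
V = pitch²·Σt = 1.45²·613078/6375 = 202.196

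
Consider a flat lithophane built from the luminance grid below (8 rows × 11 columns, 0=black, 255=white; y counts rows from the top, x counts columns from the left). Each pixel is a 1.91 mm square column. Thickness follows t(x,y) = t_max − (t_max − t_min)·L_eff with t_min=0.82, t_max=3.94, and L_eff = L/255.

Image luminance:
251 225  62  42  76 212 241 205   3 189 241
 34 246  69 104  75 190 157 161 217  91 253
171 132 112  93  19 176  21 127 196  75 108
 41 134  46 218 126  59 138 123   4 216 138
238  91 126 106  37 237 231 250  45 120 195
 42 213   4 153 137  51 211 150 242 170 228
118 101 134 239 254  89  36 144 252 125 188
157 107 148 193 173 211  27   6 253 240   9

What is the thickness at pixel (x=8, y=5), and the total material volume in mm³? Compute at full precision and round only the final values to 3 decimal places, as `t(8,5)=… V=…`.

span = t_max - t_min = 3.94 - 0.82 = 3.120
L(8,5) = 242, L_eff = 242/255 = 0.949020
t(8,5) = 3.94 - 3.120·0.949020 = 0.979
Σt over all 8·11 pixels = 417032/2125 ≈ 196.2503529
V = pitch²·Σt = 1.91²·417032/2125 = 715.941

t(8,5)=0.979 V=715.941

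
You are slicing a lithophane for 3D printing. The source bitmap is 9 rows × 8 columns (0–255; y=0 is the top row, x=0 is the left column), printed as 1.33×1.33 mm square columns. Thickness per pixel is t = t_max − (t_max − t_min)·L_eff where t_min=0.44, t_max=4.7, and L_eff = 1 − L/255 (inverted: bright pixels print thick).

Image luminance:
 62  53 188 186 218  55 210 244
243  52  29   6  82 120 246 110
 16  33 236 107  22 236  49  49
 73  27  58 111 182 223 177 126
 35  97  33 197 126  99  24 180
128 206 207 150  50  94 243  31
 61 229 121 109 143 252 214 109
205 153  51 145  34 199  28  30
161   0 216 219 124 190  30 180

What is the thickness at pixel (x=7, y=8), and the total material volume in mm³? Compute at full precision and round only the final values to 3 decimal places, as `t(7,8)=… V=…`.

span = t_max - t_min = 4.7 - 0.44 = 4.260
L(7,8) = 180, L_eff = 1 - 180/255 = 0.294118 (inverted)
t(7,8) = 4.7 - 4.260·0.294118 = 3.447
Σt over all 9·8 pixels = 384406/2125 ≈ 180.8969412
V = pitch²·Σt = 1.33²·384406/2125 = 319.989

t(7,8)=3.447 V=319.989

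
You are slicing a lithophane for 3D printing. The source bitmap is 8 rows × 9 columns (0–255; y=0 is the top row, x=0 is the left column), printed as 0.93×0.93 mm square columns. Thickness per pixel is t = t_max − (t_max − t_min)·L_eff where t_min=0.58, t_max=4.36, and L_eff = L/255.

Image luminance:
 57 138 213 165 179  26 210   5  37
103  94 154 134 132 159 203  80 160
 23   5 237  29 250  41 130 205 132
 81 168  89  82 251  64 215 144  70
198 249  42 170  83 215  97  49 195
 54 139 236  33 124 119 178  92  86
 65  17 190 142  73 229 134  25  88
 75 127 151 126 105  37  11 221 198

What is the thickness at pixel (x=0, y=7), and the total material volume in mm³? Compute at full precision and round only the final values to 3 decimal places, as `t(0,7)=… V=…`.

t(0,7)=3.248 V=158.199

span = t_max - t_min = 4.36 - 0.58 = 3.780
L(0,7) = 75, L_eff = 75/255 = 0.294118
t(0,7) = 4.36 - 3.780·0.294118 = 3.248
Σt over all 8·9 pixels = 388683/2125 ≈ 182.9096471
V = pitch²·Σt = 0.93²·388683/2125 = 158.199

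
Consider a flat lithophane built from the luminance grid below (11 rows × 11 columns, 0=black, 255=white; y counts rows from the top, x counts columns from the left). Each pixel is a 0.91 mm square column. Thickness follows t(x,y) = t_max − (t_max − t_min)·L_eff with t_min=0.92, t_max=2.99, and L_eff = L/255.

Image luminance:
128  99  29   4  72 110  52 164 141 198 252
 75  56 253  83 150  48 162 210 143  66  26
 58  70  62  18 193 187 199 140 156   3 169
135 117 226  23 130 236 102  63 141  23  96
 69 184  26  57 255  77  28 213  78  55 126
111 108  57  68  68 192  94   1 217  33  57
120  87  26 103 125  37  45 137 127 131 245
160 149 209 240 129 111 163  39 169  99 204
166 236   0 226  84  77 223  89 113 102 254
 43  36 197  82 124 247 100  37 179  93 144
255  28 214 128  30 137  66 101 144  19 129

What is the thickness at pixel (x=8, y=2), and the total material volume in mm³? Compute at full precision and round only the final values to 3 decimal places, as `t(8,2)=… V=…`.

span = t_max - t_min = 2.99 - 0.92 = 2.070
L(8,2) = 156, L_eff = 156/255 = 0.611765
t(8,2) = 2.99 - 2.070·0.611765 = 1.724
Σt over all 11·11 pixels = 419083/1700 ≈ 246.5194118
V = pitch²·Σt = 0.91²·419083/1700 = 204.143

t(8,2)=1.724 V=204.143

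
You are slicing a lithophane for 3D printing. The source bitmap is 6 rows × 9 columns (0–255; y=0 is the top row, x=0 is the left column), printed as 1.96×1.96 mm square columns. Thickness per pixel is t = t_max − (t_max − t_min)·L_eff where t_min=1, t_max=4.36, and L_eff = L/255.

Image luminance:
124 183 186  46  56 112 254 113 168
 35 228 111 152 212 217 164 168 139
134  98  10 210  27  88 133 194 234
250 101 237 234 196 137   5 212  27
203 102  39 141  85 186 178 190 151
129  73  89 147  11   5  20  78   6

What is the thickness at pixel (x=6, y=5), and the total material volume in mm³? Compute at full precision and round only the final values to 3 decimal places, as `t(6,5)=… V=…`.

t(6,5)=4.096 V=548.718

span = t_max - t_min = 4.36 - 1 = 3.360
L(6,5) = 20, L_eff = 20/255 = 0.078431
t(6,5) = 4.36 - 3.360·0.078431 = 4.096
Σt over all 6·9 pixels = 303526/2125 ≈ 142.8357647
V = pitch²·Σt = 1.96²·303526/2125 = 548.718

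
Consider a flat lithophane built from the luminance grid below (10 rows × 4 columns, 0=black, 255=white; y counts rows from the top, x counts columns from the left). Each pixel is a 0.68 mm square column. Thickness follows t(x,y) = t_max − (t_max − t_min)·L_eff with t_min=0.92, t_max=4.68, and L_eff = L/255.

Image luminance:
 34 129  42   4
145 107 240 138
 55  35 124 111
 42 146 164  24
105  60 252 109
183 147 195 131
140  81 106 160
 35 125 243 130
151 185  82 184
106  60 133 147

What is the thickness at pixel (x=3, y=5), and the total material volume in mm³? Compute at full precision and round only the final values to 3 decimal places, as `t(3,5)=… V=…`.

t(3,5)=2.748 V=53.902

span = t_max - t_min = 4.68 - 0.92 = 3.760
L(3,5) = 131, L_eff = 131/255 = 0.513725
t(3,5) = 4.68 - 3.760·0.513725 = 2.748
Σt over all 10·4 pixels = 148628/1275 ≈ 116.5709804
V = pitch²·Σt = 0.68²·148628/1275 = 53.902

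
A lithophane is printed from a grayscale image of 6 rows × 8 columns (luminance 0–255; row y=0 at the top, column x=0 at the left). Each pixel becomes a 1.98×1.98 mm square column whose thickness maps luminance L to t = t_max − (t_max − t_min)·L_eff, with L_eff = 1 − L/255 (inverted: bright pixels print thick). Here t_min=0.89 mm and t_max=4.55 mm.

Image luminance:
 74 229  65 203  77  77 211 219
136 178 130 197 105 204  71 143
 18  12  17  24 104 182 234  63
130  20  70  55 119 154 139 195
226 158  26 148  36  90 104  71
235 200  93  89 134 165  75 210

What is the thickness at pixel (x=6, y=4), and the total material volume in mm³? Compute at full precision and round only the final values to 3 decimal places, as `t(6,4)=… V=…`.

t(6,4)=2.383 V=500.312

span = t_max - t_min = 4.55 - 0.89 = 3.660
L(6,4) = 104, L_eff = 1 - 104/255 = 0.592157 (inverted)
t(6,4) = 4.55 - 3.660·0.592157 = 2.383
Σt over all 6·8 pixels = 4339/34 ≈ 127.6176471
V = pitch²·Σt = 1.98²·4339/34 = 500.312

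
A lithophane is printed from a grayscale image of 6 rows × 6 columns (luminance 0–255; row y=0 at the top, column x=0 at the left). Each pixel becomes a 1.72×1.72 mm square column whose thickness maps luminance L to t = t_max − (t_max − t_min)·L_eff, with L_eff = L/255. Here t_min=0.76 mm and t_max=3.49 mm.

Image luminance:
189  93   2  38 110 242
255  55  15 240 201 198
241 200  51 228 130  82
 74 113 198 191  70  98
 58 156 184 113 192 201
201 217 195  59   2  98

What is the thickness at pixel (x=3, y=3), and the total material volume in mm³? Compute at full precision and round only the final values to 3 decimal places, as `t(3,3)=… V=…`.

span = t_max - t_min = 3.49 - 0.76 = 2.730
L(3,3) = 191, L_eff = 191/255 = 0.749020
t(3,3) = 3.49 - 2.730·0.749020 = 1.445
Σt over all 6·6 pixels = 12277/170 ≈ 72.2176471
V = pitch²·Σt = 1.72²·12277/170 = 213.649

t(3,3)=1.445 V=213.649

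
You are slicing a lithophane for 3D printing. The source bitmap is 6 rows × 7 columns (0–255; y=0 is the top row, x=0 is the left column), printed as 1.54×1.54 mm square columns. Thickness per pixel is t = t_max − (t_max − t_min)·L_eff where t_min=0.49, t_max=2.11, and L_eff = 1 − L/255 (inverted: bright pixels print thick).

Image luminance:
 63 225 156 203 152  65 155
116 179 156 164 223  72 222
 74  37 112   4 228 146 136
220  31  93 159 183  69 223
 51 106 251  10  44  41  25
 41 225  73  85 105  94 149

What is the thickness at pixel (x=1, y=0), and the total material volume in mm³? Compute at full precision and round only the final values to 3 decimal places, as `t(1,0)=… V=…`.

span = t_max - t_min = 2.11 - 0.49 = 1.620
L(1,0) = 225, L_eff = 1 - 225/255 = 0.117647 (inverted)
t(1,0) = 2.11 - 1.620·0.117647 = 1.919
Σt over all 6·7 pixels = 226947/4250 ≈ 53.3992941
V = pitch²·Σt = 1.54²·226947/4250 = 126.642

t(1,0)=1.919 V=126.642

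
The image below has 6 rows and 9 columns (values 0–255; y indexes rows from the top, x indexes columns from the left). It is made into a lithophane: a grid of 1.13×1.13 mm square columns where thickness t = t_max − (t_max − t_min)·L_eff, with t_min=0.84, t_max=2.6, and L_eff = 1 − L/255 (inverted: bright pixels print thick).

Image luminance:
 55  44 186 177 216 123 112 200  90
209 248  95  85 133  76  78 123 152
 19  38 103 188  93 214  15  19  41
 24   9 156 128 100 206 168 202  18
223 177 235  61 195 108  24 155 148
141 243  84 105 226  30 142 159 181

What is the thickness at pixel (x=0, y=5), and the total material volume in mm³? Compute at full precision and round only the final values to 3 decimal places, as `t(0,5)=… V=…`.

t(0,5)=1.813 V=117.673

span = t_max - t_min = 2.6 - 0.84 = 1.760
L(0,5) = 141, L_eff = 1 - 141/255 = 0.447059 (inverted)
t(0,5) = 2.6 - 1.760·0.447059 = 1.813
Σt over all 6·9 pixels = 39166/425 ≈ 92.1552941
V = pitch²·Σt = 1.13²·39166/425 = 117.673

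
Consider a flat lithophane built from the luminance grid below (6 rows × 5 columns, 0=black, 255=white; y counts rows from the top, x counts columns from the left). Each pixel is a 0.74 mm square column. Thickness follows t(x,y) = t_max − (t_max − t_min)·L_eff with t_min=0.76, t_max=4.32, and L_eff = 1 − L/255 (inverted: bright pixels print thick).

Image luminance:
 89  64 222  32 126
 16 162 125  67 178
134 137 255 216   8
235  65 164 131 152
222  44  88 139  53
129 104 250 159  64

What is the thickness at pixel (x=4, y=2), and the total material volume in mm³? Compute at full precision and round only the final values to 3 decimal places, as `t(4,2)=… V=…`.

span = t_max - t_min = 4.32 - 0.76 = 3.560
L(4,2) = 8, L_eff = 1 - 8/255 = 0.968627 (inverted)
t(4,2) = 4.32 - 3.560·0.968627 = 0.872
Σt over all 6·5 pixels = 97244/1275 ≈ 76.2698039
V = pitch²·Σt = 0.74²·97244/1275 = 41.765

t(4,2)=0.872 V=41.765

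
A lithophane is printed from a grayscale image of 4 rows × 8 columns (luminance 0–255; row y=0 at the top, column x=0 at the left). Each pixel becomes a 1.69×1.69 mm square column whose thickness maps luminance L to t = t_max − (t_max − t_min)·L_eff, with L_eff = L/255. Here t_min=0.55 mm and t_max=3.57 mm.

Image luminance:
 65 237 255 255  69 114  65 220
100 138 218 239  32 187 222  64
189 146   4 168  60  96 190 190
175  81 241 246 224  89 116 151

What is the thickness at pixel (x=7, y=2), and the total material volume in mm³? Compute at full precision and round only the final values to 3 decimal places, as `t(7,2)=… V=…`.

t(7,2)=1.320 V=162.364

span = t_max - t_min = 3.57 - 0.55 = 3.020
L(7,2) = 190, L_eff = 190/255 = 0.745098
t(7,2) = 3.57 - 3.020·0.745098 = 1.320
Σt over all 4·8 pixels = 362407/6375 ≈ 56.8481569
V = pitch²·Σt = 1.69²·362407/6375 = 162.364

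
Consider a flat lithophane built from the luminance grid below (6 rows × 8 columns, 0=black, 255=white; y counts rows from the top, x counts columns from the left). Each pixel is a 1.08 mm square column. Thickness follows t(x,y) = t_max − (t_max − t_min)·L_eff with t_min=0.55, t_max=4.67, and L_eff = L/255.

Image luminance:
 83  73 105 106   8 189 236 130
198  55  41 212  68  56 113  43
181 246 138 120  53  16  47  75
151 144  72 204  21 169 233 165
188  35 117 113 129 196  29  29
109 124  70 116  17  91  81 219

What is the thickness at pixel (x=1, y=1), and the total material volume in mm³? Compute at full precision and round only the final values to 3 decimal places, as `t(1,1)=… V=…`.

t(1,1)=3.781 V=159.431

span = t_max - t_min = 4.67 - 0.55 = 4.120
L(1,1) = 55, L_eff = 55/255 = 0.215686
t(1,1) = 4.67 - 4.120·0.215686 = 3.781
Σt over all 6·8 pixels = 871378/6375 ≈ 136.6867451
V = pitch²·Σt = 1.08²·871378/6375 = 159.431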